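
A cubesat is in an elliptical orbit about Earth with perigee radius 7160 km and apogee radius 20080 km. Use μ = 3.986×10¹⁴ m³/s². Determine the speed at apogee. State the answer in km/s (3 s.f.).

Semi-major axis a = (r_p + r_a)/2 = 13620 km = 1.362×10⁷ m.
Vis-viva: v² = μ(2/r − 1/a) = 3.986×10¹⁴ × (9.960×10⁻⁸ − 7.342×10⁻⁸) = 1.044×10⁷ m²/s².
v = 3230 m/s = 3.230 km/s.

v ≈ 3.23 km/s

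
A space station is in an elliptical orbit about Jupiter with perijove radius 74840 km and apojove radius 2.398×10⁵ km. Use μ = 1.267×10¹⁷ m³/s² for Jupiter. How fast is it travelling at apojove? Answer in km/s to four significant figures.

v ≈ 15.85 km/s

Semi-major axis a = (r_p + r_a)/2 = 1.5732×10⁵ km = 1.573×10⁸ m.
Vis-viva: v² = μ(2/r − 1/a) = 1.267×10¹⁷ × (8.340×10⁻⁹ − 6.356×10⁻⁹) = 2.513×10⁸ m²/s².
v = 15850 m/s = 15.85 km/s.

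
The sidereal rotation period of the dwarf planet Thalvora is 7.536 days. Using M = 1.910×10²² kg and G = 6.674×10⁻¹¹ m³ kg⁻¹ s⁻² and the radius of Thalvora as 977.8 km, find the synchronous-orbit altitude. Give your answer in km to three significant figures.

h_sync ≈ 22900 km

μ = GM = 6.674×10⁻¹¹ × 1.910×10²² = 1.275×10¹² m³/s².
T = 7.536 days = 6.511×10⁵ s.
A synchronous orbit has period T, so by Kepler's third law a = (μT²/4π²)^(1/3).
μT²/4π² = 1.275×10¹² × (6.511×10⁵)² / 39.48 = 1.369×10²² m³.
a = 2.392×10⁷ m = 23922 km.
Altitude h = a − R = 23922 − 977.8 = 22944 km.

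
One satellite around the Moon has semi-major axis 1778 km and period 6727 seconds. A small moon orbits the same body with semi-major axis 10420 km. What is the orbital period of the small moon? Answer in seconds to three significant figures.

Kepler's third law: T² ∝ a³, so T₂ = T₁ (a₂/a₁)^(3/2).
a₂/a₁ = 5.861, (a₂/a₁)^(3/2) = 14.19.
T₂ = 6727 × 14.19 = 95440 seconds.

T₂ ≈ 95400 seconds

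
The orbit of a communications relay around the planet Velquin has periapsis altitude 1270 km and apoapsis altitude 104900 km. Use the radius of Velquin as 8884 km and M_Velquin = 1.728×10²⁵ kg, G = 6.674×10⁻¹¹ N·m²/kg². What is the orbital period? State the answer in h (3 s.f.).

μ = GM = 6.674×10⁻¹¹ × 1.728×10²⁵ = 1.153×10¹⁵ m³/s².
r_p = 8884 + 1270 = 10154 km = 1.0154×10⁷ m.
r_a = 8884 + 104900 = 113780 km = 1.1378×10⁸ m.
Semi-major axis a = (r_p + r_a)/2 = (10154 + 1.1378×10⁵)/2 = 61969 km = 6.197×10⁷ m.
By Kepler's third law T = 2π√(a³/μ) = 2π × 1.436×10⁴ = 9.026×10⁴ s.
= 25.07 h.

T ≈ 25.1 h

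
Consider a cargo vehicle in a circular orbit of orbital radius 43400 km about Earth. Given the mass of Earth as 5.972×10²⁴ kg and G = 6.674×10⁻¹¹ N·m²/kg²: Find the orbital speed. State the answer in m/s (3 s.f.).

μ = GM = 6.674×10⁻¹¹ × 5.972×10²⁴ = 3.986×10¹⁴ m³/s².
r = 43400 km = 4.340×10⁷ m.
For a circular orbit v = √(μ/r) = √(3.986×10¹⁴ / 4.340×10⁷) = √(9.184×10⁶) = 3030 m/s.

v ≈ 3030 m/s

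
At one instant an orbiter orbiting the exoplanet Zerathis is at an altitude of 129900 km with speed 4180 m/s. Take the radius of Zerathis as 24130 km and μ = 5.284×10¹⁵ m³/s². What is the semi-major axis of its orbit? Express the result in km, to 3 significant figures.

a ≈ 1.03×10⁵ km

r = 24130 + 129900 = 1.5403×10⁵ km = 1.540×10⁸ m.
Vis-viva rearranged: 1/a = 2/r − v²/μ = 1.298×10⁻⁸ − 3.307×10⁻⁹ = 9.678×10⁻⁹ m⁻¹.
a = 1.033×10⁸ m = 1.0333×10⁵ km.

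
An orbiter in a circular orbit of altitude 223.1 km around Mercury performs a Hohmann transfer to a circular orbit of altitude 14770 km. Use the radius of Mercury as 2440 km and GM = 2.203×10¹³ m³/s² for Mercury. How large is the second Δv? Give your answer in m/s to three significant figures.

r₁ = 2440 + 223.1 = 2663.1 km = 2.6631×10⁶ m.
r₂ = 2440 + 14770 = 17210 km = 1.7210×10⁷ m.
Transfer ellipse a_t = (r₁ + r₂)/2 = 9.937×10⁶ m.
At r₁: circular v_c1 = √(μ/r₁) = 2876 m/s; transfer-periherm v_p = √[μ(2/r₁ − 1/a_t)] = 3785 m/s.
At r₂: circular v_c2 = √(μ/r₂) = 1131 m/s; transfer-apoherm v_a = √[μ(2/r₂ − 1/a_t)] = 585.7 m/s.
Δv₂ = v_c2 − v_a = 545.7 m/s.

Δv ≈ 546 m/s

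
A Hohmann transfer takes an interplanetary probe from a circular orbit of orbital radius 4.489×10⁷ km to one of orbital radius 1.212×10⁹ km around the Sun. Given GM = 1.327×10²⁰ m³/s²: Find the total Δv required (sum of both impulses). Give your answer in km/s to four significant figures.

Δv_total ≈ 28.80 km/s

r₁ = 4.489×10⁷ km = 4.489×10¹⁰ m.
r₂ = 1.212×10⁹ km = 1.212×10¹² m.
Transfer ellipse a_t = (r₁ + r₂)/2 = 6.284×10¹¹ m.
At r₁: circular v_c1 = √(μ/r₁) = 54370 m/s; transfer-perihelion v_p = √[μ(2/r₁ − 1/a_t)] = 75510 m/s.
Δv₁ = v_p − v_c1 = 21140 m/s.
At r₂: circular v_c2 = √(μ/r₂) = 10460 m/s; transfer-aphelion v_a = √[μ(2/r₂ − 1/a_t)] = 2797 m/s.
Δv₂ = v_c2 − v_a = 7667 m/s.
Total Δv = Δv₁ + Δv₂ = 28800 m/s = 28.80 km/s.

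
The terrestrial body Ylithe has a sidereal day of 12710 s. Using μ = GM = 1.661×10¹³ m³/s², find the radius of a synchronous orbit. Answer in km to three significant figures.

A synchronous orbit has period T, so by Kepler's third law a = (μT²/4π²)^(1/3).
μT²/4π² = 1.661×10¹³ × (1.271×10⁴)² / 39.48 = 6.797×10¹⁹ m³.
a = 4.081×10⁶ m = 4081.0 km.

r_sync ≈ 4080 km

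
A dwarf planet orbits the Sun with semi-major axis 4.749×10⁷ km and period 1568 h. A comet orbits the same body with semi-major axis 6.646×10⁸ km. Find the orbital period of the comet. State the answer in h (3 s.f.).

Kepler's third law: T² ∝ a³, so T₂ = T₁ (a₂/a₁)^(3/2).
a₂/a₁ = 13.99, (a₂/a₁)^(3/2) = 52.35.
T₂ = 1568 × 52.35 = 82090 h.

T₂ ≈ 82100 h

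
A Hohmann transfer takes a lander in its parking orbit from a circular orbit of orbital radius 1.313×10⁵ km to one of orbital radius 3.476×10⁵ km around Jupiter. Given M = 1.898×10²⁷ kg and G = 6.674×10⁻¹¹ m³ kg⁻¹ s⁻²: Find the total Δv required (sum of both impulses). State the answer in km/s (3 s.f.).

Δv_total ≈ 11.3 km/s

μ = GM = 6.674×10⁻¹¹ × 1.898×10²⁷ = 1.267×10¹⁷ m³/s².
r₁ = 1.313×10⁵ km = 1.313×10⁸ m.
r₂ = 3.476×10⁵ km = 3.476×10⁸ m.
Transfer ellipse a_t = (r₁ + r₂)/2 = 2.394×10⁸ m.
At r₁: circular v_c1 = √(μ/r₁) = 31060 m/s; transfer-perijove v_p = √[μ(2/r₁ − 1/a_t)] = 37420 m/s.
Δv₁ = v_p − v_c1 = 6363 m/s.
At r₂: circular v_c2 = √(μ/r₂) = 19090 m/s; transfer-apojove v_a = √[μ(2/r₂ − 1/a_t)] = 14140 m/s.
Δv₂ = v_c2 − v_a = 4954 m/s.
Total Δv = Δv₁ + Δv₂ = 11320 m/s = 11.32 km/s.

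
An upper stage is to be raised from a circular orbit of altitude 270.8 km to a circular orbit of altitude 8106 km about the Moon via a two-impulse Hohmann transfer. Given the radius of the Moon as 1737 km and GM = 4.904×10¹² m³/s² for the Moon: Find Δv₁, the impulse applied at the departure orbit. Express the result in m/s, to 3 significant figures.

Δv ≈ 451 m/s

r₁ = 1737 + 270.8 = 2007.8 km = 2.0078×10⁶ m.
r₂ = 1737 + 8106 = 9843.0 km = 9.8430×10⁶ m.
Transfer ellipse a_t = (r₁ + r₂)/2 = 5.925×10⁶ m.
At r₁: circular v_c1 = √(μ/r₁) = 1563 m/s; transfer-perilune v_p = √[μ(2/r₁ − 1/a_t)] = 2014 m/s.
Δv₁ = v_p − v_c1 = 451.4 m/s.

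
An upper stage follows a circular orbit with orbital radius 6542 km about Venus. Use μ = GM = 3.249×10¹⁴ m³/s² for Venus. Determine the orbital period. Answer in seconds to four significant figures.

T ≈ 5833 seconds

r = 6542 km = 6.542×10⁶ m.
Kepler's third law: T = 2π√(r³/μ) = 2π√((6.542×10⁶)³ / 3.249×10¹⁴).
r³/μ = 8.618×10⁵ s², so T = 2π × 9.283×10² = 5.833×10³ s.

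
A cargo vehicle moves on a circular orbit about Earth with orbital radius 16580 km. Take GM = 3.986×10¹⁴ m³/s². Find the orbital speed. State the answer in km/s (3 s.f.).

v ≈ 4.90 km/s

r = 16580 km = 1.658×10⁷ m.
For a circular orbit v = √(μ/r) = √(3.986×10¹⁴ / 1.658×10⁷) = √(2.404×10⁷) = 4903 m/s.
That is 4.903 km/s.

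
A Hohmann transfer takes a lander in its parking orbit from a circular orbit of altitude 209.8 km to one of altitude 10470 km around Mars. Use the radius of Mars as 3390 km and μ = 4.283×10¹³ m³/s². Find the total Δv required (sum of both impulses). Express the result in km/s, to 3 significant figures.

Δv_total ≈ 1.53 km/s

r₁ = 3390 + 209.8 = 3599.8 km = 3.5998×10⁶ m.
r₂ = 3390 + 10470 = 13860 km = 1.3860×10⁷ m.
Transfer ellipse a_t = (r₁ + r₂)/2 = 8.730×10⁶ m.
At r₁: circular v_c1 = √(μ/r₁) = 3449 m/s; transfer-periapsis v_p = √[μ(2/r₁ − 1/a_t)] = 4346 m/s.
Δv₁ = v_p − v_c1 = 896.9 m/s.
At r₂: circular v_c2 = √(μ/r₂) = 1758 m/s; transfer-apoapsis v_a = √[μ(2/r₂ − 1/a_t)] = 1129 m/s.
Δv₂ = v_c2 − v_a = 629.1 m/s.
Total Δv = Δv₁ + Δv₂ = 1526 m/s = 1.526 km/s.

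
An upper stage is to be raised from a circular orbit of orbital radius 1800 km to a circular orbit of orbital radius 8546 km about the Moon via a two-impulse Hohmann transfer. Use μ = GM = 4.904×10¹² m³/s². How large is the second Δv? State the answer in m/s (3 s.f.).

Δv ≈ 311 m/s

r₁ = 1800 km = 1.800×10⁶ m.
r₂ = 8546 km = 8.546×10⁶ m.
Transfer ellipse a_t = (r₁ + r₂)/2 = 5.173×10⁶ m.
At r₁: circular v_c1 = √(μ/r₁) = 1651 m/s; transfer-perilune v_p = √[μ(2/r₁ − 1/a_t)] = 2122 m/s.
At r₂: circular v_c2 = √(μ/r₂) = 757.5 m/s; transfer-apolune v_a = √[μ(2/r₂ − 1/a_t)] = 446.8 m/s.
Δv₂ = v_c2 − v_a = 310.7 m/s.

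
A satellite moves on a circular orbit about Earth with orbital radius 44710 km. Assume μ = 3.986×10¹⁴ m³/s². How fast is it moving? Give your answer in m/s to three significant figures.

r = 44710 km = 4.471×10⁷ m.
For a circular orbit v = √(μ/r) = √(3.986×10¹⁴ / 4.471×10⁷) = √(8.915×10⁶) = 2986 m/s.

v ≈ 2990 m/s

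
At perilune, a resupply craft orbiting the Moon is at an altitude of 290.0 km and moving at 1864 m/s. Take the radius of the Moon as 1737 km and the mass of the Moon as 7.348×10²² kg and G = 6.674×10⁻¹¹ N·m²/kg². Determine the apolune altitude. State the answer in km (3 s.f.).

apolune altitude ≈ 3430 km

μ = GM = 6.674×10⁻¹¹ × 7.348×10²² = 4.904×10¹² m³/s².
r_p = 1737 + 290.0 = 2027.0 km = 2.027×10⁶ m.
Specific energy ε = v²/2 − μ/r = -6.821×10⁵ J/kg, so a = −μ/(2ε) = 3.595×10⁶ m.
The apsides satisfy r_p + r_a = 2a, so the apolune radius is 2a − r_p = 5.162×10⁶ m = 5162.5 km.
Apolune altitude = 5162.5 − 1737 = 3425.5 km.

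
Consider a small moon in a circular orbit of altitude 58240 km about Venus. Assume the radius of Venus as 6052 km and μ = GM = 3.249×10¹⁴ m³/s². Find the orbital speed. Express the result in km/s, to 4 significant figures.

v ≈ 2.248 km/s

r = 6052 + 58240 = 64292 km = 6.4292×10⁷ m.
For a circular orbit v = √(μ/r) = √(3.249×10¹⁴ / 6.429×10⁷) = √(5.054×10⁶) = 2248 m/s.
That is 2.248 km/s.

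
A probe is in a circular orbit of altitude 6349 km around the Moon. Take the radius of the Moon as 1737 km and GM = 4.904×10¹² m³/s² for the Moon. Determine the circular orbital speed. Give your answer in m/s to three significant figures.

r = 1737 + 6349 = 8086.0 km = 8.0860×10⁶ m.
For a circular orbit v = √(μ/r) = √(4.904×10¹² / 8.086×10⁶) = √(6.065×10⁵) = 778.8 m/s.

v ≈ 779 m/s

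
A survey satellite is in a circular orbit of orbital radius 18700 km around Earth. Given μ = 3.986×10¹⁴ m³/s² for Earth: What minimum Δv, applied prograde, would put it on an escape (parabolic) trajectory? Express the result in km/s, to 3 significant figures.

Δv ≈ 1.91 km/s

r = 18700 km = 1.870×10⁷ m.
Circular speed v_c = √(μ/r) = 4617 m/s.
Escape speed v_esc = √(2μ/r) = √2 × v_c = 6529 m/s.
Δv = v_esc − v_c = 1912 m/s = 1.912 km/s.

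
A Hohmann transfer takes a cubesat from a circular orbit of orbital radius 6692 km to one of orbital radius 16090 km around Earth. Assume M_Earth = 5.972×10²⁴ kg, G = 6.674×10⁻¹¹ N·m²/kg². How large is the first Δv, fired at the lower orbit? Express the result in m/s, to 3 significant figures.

Δv ≈ 1450 m/s

μ = GM = 6.674×10⁻¹¹ × 5.972×10²⁴ = 3.986×10¹⁴ m³/s².
r₁ = 6692 km = 6.692×10⁶ m.
r₂ = 16090 km = 1.609×10⁷ m.
Transfer ellipse a_t = (r₁ + r₂)/2 = 1.139×10⁷ m.
At r₁: circular v_c1 = √(μ/r₁) = 7717 m/s; transfer-perigee v_p = √[μ(2/r₁ − 1/a_t)] = 9172 m/s.
Δv₁ = v_p − v_c1 = 1455 m/s.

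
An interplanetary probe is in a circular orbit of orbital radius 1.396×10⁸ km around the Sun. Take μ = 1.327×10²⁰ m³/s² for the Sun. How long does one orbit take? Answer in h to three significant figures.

r = 1.396×10⁸ km = 1.396×10¹¹ m.
Kepler's third law: T = 2π√(r³/μ) = 2π√((1.396×10¹¹)³ / 1.327×10²⁰).
r³/μ = 2.050×10¹³ s², so T = 2π × 4.528×10⁶ = 2.845×10⁷ s.
Converting: 2.845×10⁷ s ÷ 3600 = 7903 h.

T ≈ 7900 h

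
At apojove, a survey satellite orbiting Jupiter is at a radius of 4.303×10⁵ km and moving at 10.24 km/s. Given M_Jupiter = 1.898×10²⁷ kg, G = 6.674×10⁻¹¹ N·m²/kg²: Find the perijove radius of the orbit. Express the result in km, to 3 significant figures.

perijove radius ≈ 93200 km

μ = GM = 6.674×10⁻¹¹ × 1.898×10²⁷ = 1.267×10¹⁷ m³/s².
r_a = 4.303×10⁸ m.
Specific energy ε = v²/2 − μ/r = -2.420×10⁸ J/kg, so a = −μ/(2ε) = 2.618×10⁸ m.
The apsides satisfy r_p + r_a = 2a, so the perijove radius is 2a − r_a = 9.324×10⁷ m = 93242 km.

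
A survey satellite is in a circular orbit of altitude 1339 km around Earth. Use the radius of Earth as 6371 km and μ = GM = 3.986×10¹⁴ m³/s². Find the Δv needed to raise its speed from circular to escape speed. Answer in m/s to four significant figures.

Δv ≈ 2978 m/s

r = 6371 + 1339 = 7710.0 km = 7.7100×10⁶ m.
Circular speed v_c = √(μ/r) = 7190 m/s.
Escape speed v_esc = √(2μ/r) = √2 × v_c = 10170 m/s.
Δv = v_esc − v_c = 2978 m/s.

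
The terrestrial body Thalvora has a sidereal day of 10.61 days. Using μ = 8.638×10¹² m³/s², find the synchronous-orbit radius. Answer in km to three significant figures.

r_sync ≈ 56900 km

T = 10.61 days = 9.167×10⁵ s.
A synchronous orbit has period T, so by Kepler's third law a = (μT²/4π²)^(1/3).
μT²/4π² = 8.638×10¹² × (9.167×10⁵)² / 39.48 = 1.839×10²³ m³.
a = 5.686×10⁷ m = 56864 km.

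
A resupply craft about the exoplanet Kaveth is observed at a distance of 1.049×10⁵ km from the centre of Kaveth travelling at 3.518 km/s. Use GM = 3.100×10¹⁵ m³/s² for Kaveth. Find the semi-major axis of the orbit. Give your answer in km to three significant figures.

a ≈ 66300 km

r = 1.049×10⁸ m.
Vis-viva rearranged: 1/a = 2/r − v²/μ = 1.907×10⁻⁸ − 3.992×10⁻⁹ = 1.507×10⁻⁸ m⁻¹.
a = 6.634×10⁷ m = 66342 km.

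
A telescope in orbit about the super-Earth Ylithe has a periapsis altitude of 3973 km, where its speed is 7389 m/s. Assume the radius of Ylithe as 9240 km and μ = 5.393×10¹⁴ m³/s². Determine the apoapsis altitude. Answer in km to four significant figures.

r_p = 9240 + 3973 = 13213 km = 1.321×10⁷ m.
Specific energy ε = v²/2 − μ/r = -1.352×10⁷ J/kg, so a = −μ/(2ε) = 1.995×10⁷ m.
The apsides satisfy r_p + r_a = 2a, so the apoapsis radius is 2a − r_p = 2.668×10⁷ m = 26684 km.
Apoapsis altitude = 26684 − 9240 = 17444 km.

apoapsis altitude ≈ 17440 km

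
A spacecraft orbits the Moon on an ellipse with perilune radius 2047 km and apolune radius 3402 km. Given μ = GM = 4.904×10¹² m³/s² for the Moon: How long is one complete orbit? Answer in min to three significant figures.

T ≈ 213 min

Semi-major axis a = (r_p + r_a)/2 = (2047.0 + 3402.0)/2 = 2724.5 km = 2.724×10⁶ m.
By Kepler's third law T = 2π√(a³/μ) = 2π × 2.031×10³ = 1.276×10⁴ s.
= 212.7 min.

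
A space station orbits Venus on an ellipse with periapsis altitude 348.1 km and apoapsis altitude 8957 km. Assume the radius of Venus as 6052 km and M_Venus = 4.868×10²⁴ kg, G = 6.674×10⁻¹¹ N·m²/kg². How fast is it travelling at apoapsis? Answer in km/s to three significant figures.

μ = GM = 6.674×10⁻¹¹ × 4.868×10²⁴ = 3.249×10¹⁴ m³/s².
r_p = 6052 + 348.1 = 6400.1 km = 6.4001×10⁶ m.
r_a = 6052 + 8957 = 15009 km = 1.5009×10⁷ m.
Semi-major axis a = (r_p + r_a)/2 = 10705 km = 1.070×10⁷ m.
Vis-viva: v² = μ(2/r − 1/a) = 3.249×10¹⁴ × (1.333×10⁻⁷ − 9.342×10⁻⁸) = 1.294×10⁷ m²/s².
v = 3598 m/s = 3.598 km/s.

v ≈ 3.60 km/s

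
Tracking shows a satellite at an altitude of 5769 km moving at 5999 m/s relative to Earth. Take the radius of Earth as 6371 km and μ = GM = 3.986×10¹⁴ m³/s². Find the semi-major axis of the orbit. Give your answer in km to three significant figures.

r = 6371 + 5769 = 12140 km = 1.214×10⁷ m.
Specific orbital energy ε = v²/2 − μ/r = (5999)²/2 − 3.986×10¹⁴/1.214×10⁷ = -1.484×10⁷ J/kg.
Since ε = −μ/(2a), a = −μ/(2ε) = 1.343×10⁷ m = 13430 km.

a ≈ 13400 km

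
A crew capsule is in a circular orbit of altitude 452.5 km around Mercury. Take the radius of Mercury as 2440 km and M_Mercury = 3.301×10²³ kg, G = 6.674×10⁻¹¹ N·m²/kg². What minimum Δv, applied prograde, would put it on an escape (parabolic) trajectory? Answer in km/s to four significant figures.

Δv ≈ 1.143 km/s

μ = GM = 6.674×10⁻¹¹ × 3.301×10²³ = 2.203×10¹³ m³/s².
r = 2440 + 452.5 = 2892.5 km = 2.8925×10⁶ m.
Circular speed v_c = √(μ/r) = 2760 m/s.
Escape speed v_esc = √(2μ/r) = √2 × v_c = 3903 m/s.
Δv = v_esc − v_c = 1143 m/s = 1.143 km/s.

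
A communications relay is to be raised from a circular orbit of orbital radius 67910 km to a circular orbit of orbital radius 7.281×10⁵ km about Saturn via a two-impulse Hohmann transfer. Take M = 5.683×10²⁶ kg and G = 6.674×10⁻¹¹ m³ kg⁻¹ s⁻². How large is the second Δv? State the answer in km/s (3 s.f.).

μ = GM = 6.674×10⁻¹¹ × 5.683×10²⁶ = 3.793×10¹⁶ m³/s².
r₁ = 67910 km = 6.791×10⁷ m.
r₂ = 7.281×10⁵ km = 7.281×10⁸ m.
Transfer ellipse a_t = (r₁ + r₂)/2 = 3.980×10⁸ m.
At r₁: circular v_c1 = √(μ/r₁) = 23630 m/s; transfer-perikrone v_p = √[μ(2/r₁ − 1/a_t)] = 31960 m/s.
At r₂: circular v_c2 = √(μ/r₂) = 7217 m/s; transfer-apokrone v_a = √[μ(2/r₂ − 1/a_t)] = 2981 m/s.
Δv₂ = v_c2 − v_a = 4236 m/s.
= 4.236 km/s.

Δv ≈ 4.24 km/s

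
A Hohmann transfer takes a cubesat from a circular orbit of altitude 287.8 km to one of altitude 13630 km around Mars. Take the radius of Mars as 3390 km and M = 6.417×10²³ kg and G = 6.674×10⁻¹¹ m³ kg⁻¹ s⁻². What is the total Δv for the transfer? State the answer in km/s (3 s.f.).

Δv_total ≈ 1.60 km/s

μ = GM = 6.674×10⁻¹¹ × 6.417×10²³ = 4.283×10¹³ m³/s².
r₁ = 3390 + 287.8 = 3677.8 km = 3.6778×10⁶ m.
r₂ = 3390 + 13630 = 17020 km = 1.7020×10⁷ m.
Transfer ellipse a_t = (r₁ + r₂)/2 = 1.035×10⁷ m.
At r₁: circular v_c1 = √(μ/r₁) = 3412 m/s; transfer-periapsis v_p = √[μ(2/r₁ − 1/a_t)] = 4376 m/s.
Δv₁ = v_p − v_c1 = 963.8 m/s.
At r₂: circular v_c2 = √(μ/r₂) = 1586 m/s; transfer-apoapsis v_a = √[μ(2/r₂ − 1/a_t)] = 945.6 m/s.
Δv₂ = v_c2 − v_a = 640.6 m/s.
Total Δv = Δv₁ + Δv₂ = 1604 m/s = 1.604 km/s.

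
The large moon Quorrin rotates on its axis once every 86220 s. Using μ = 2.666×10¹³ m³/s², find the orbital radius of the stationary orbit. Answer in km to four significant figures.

r_sync ≈ 17120 km

A synchronous orbit has period T, so by Kepler's third law a = (μT²/4π²)^(1/3).
μT²/4π² = 2.666×10¹³ × (8.622×10⁴)² / 39.48 = 5.020×10²¹ m³.
a = 1.712×10⁷ m = 17123 km.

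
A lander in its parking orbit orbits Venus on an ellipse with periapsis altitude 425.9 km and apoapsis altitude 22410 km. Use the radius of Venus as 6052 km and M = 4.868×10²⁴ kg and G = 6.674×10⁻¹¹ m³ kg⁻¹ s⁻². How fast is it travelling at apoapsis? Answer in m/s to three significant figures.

μ = GM = 6.674×10⁻¹¹ × 4.868×10²⁴ = 3.249×10¹⁴ m³/s².
r_p = 6052 + 425.9 = 6477.9 km = 6.4779×10⁶ m.
r_a = 6052 + 22410 = 28462 km = 2.8462×10⁷ m.
Semi-major axis a = (r_p + r_a)/2 = 17470 km = 1.747×10⁷ m.
Vis-viva: v² = μ(2/r − 1/a) = 3.249×10¹⁴ × (7.027×10⁻⁸ − 5.724×10⁻⁸) = 4.233×10⁶ m²/s².
v = 2057 m/s.

v ≈ 2060 m/s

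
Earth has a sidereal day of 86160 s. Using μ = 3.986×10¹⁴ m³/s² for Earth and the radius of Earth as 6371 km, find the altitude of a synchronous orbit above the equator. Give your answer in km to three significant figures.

h_sync ≈ 35800 km

A synchronous orbit has period T, so by Kepler's third law a = (μT²/4π²)^(1/3).
μT²/4π² = 3.986×10¹⁴ × (8.616×10⁴)² / 39.48 = 7.495×10²² m³.
a = 4.216×10⁷ m = 42163 km.
Altitude h = a − R = 42163 − 6371 = 35792 km.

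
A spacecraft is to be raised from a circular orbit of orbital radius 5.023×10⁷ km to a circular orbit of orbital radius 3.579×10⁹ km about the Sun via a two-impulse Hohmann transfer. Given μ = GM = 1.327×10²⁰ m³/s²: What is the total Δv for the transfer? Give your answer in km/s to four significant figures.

Δv_total ≈ 25.86 km/s

r₁ = 5.023×10⁷ km = 5.023×10¹⁰ m.
r₂ = 3.579×10⁹ km = 3.579×10¹² m.
Transfer ellipse a_t = (r₁ + r₂)/2 = 1.815×10¹² m.
At r₁: circular v_c1 = √(μ/r₁) = 51400 m/s; transfer-perihelion v_p = √[μ(2/r₁ − 1/a_t)] = 72180 m/s.
Δv₁ = v_p − v_c1 = 20790 m/s.
At r₂: circular v_c2 = √(μ/r₂) = 6089 m/s; transfer-aphelion v_a = √[μ(2/r₂ − 1/a_t)] = 1013 m/s.
Δv₂ = v_c2 − v_a = 5076 m/s.
Total Δv = Δv₁ + Δv₂ = 25860 m/s = 25.86 km/s.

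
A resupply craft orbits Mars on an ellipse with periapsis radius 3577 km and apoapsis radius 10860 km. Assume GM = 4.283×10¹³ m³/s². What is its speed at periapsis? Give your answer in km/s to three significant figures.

Semi-major axis a = (r_p + r_a)/2 = 7218.5 km = 7.218×10⁶ m.
Vis-viva: v² = μ(2/r − 1/a) = 4.283×10¹³ × (5.591×10⁻⁷ − 1.385×10⁻⁷) = 1.801×10⁷ m²/s².
v = 4244 m/s = 4.244 km/s.

v ≈ 4.24 km/s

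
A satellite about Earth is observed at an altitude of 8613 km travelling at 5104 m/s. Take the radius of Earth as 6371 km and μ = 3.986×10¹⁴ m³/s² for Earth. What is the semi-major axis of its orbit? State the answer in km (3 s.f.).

r = 6371 + 8613 = 14984 km = 1.498×10⁷ m.
Specific orbital energy ε = v²/2 − μ/r = (5104)²/2 − 3.986×10¹⁴/1.498×10⁷ = -1.358×10⁷ J/kg.
Since ε = −μ/(2a), a = −μ/(2ε) = 1.468×10⁷ m = 14680 km.

a ≈ 14700 km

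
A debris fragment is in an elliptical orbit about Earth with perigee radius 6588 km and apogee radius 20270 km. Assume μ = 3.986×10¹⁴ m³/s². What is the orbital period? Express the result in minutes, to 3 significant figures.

T ≈ 258 minutes

Semi-major axis a = (r_p + r_a)/2 = (6588.0 + 20270)/2 = 13429 km = 1.343×10⁷ m.
By Kepler's third law T = 2π√(a³/μ) = 2π × 2.465×10³ = 1.549×10⁴ s.
= 258.1 minutes.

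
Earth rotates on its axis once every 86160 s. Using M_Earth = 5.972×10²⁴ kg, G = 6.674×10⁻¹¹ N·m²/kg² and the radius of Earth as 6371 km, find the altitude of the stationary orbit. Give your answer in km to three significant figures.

μ = GM = 6.674×10⁻¹¹ × 5.972×10²⁴ = 3.986×10¹⁴ m³/s².
A synchronous orbit has period T, so by Kepler's third law a = (μT²/4π²)^(1/3).
μT²/4π² = 3.986×10¹⁴ × (8.616×10⁴)² / 39.48 = 7.495×10²² m³.
a = 4.216×10⁷ m = 42162 km.
Altitude h = a − R = 42162 − 6371 = 35791 km.

h_sync ≈ 35800 km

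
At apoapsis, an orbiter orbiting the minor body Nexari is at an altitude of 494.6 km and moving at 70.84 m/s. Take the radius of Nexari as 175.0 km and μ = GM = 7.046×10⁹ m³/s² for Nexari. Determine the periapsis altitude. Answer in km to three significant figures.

r_a = 175.0 + 494.6 = 669.60 km = 6.696×10⁵ m.
Specific energy ε = v²/2 − μ/r = -8.014×10³ J/kg, so a = −μ/(2ε) = 4.396×10⁵ m.
The apsides satisfy r_p + r_a = 2a, so the periapsis radius is 2a − r_a = 2.097×10⁵ m = 209.66 km.
Periapsis altitude = 209.66 − 175.0 = 34.661 km.

periapsis altitude ≈ 34.7 km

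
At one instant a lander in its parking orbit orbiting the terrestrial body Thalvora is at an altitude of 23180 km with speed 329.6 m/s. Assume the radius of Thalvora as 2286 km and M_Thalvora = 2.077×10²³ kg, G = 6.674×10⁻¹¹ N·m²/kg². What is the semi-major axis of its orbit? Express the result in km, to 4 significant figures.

μ = GM = 6.674×10⁻¹¹ × 2.077×10²³ = 1.386×10¹³ m³/s².
r = 2286 + 23180 = 25466 km = 2.547×10⁷ m.
Vis-viva rearranged: 1/a = 2/r − v²/μ = 7.854×10⁻⁸ − 7.837×10⁻⁹ = 7.070×10⁻⁸ m⁻¹.
a = 1.414×10⁷ m = 14144 km.

a ≈ 14140 km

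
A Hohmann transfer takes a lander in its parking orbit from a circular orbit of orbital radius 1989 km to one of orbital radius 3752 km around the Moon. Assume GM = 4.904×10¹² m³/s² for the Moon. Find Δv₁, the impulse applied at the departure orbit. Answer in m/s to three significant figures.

r₁ = 1989 km = 1.989×10⁶ m.
r₂ = 3752 km = 3.752×10⁶ m.
Transfer ellipse a_t = (r₁ + r₂)/2 = 2.870×10⁶ m.
At r₁: circular v_c1 = √(μ/r₁) = 1570 m/s; transfer-perilune v_p = √[μ(2/r₁ − 1/a_t)] = 1795 m/s.
Δv₁ = v_p − v_c1 = 225.0 m/s.

Δv ≈ 225 m/s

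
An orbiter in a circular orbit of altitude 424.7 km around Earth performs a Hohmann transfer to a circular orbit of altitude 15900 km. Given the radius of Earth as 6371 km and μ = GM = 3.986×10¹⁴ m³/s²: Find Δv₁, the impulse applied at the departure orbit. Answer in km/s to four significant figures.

Δv ≈ 1.822 km/s

r₁ = 6371 + 424.7 = 6795.7 km = 6.7957×10⁶ m.
r₂ = 6371 + 15900 = 22271 km = 2.2271×10⁷ m.
Transfer ellipse a_t = (r₁ + r₂)/2 = 1.453×10⁷ m.
At r₁: circular v_c1 = √(μ/r₁) = 7659 m/s; transfer-perigee v_p = √[μ(2/r₁ − 1/a_t)] = 9481 m/s.
Δv₁ = v_p − v_c1 = 1822 m/s.
= 1.822 km/s.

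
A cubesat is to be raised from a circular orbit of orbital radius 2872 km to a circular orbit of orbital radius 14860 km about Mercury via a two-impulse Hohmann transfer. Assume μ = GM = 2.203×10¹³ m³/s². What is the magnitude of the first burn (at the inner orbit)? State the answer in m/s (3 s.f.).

Δv ≈ 816 m/s

r₁ = 2872 km = 2.872×10⁶ m.
r₂ = 14860 km = 1.486×10⁷ m.
Transfer ellipse a_t = (r₁ + r₂)/2 = 8.866×10⁶ m.
At r₁: circular v_c1 = √(μ/r₁) = 2770 m/s; transfer-periherm v_p = √[μ(2/r₁ − 1/a_t)] = 3586 m/s.
Δv₁ = v_p − v_c1 = 816.0 m/s.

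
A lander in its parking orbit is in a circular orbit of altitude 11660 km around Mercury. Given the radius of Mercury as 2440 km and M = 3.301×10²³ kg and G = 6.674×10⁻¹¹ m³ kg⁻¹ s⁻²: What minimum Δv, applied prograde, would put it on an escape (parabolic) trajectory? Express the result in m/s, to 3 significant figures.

Δv ≈ 518 m/s

μ = GM = 6.674×10⁻¹¹ × 3.301×10²³ = 2.203×10¹³ m³/s².
r = 2440 + 11660 = 14100 km = 1.4100×10⁷ m.
Circular speed v_c = √(μ/r) = 1250 m/s.
Escape speed v_esc = √(2μ/r) = √2 × v_c = 1768 m/s.
Δv = v_esc − v_c = 517.8 m/s.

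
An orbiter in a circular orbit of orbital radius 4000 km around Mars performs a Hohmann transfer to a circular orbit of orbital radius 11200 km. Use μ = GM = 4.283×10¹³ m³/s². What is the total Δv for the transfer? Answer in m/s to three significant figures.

Δv_total ≈ 1240 m/s

r₁ = 4000 km = 4.000×10⁶ m.
r₂ = 11200 km = 1.120×10⁷ m.
Transfer ellipse a_t = (r₁ + r₂)/2 = 7.600×10⁶ m.
At r₁: circular v_c1 = √(μ/r₁) = 3272 m/s; transfer-periapsis v_p = √[μ(2/r₁ − 1/a_t)] = 3972 m/s.
Δv₁ = v_p − v_c1 = 700.1 m/s.
At r₂: circular v_c2 = √(μ/r₂) = 1956 m/s; transfer-apoapsis v_a = √[μ(2/r₂ − 1/a_t)] = 1419 m/s.
Δv₂ = v_c2 − v_a = 536.8 m/s.
Total Δv = Δv₁ + Δv₂ = 1237 m/s.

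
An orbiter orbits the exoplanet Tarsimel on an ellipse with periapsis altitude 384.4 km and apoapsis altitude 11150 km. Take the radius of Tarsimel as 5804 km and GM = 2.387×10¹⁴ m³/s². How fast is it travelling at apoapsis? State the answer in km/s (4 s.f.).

r_p = 5804 + 384.4 = 6188.4 km = 6.1884×10⁶ m.
r_a = 5804 + 11150 = 16954 km = 1.6954×10⁷ m.
Semi-major axis a = (r_p + r_a)/2 = 11571 km = 1.157×10⁷ m.
Vis-viva: v² = μ(2/r − 1/a) = 2.387×10¹⁴ × (1.180×10⁻⁷ − 8.642×10⁻⁸) = 7.530×10⁶ m²/s².
v = 2744 m/s = 2.744 km/s.

v ≈ 2.744 km/s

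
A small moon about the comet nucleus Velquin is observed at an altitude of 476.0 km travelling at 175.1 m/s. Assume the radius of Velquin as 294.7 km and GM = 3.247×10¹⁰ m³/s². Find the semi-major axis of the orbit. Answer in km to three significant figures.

a ≈ 606 km

r = 294.7 + 476.0 = 770.70 km = 7.707×10⁵ m.
Specific orbital energy ε = v²/2 − μ/r = (175.1)²/2 − 3.247×10¹⁰/7.707×10⁵ = -2.680×10⁴ J/kg.
Since ε = −μ/(2a), a = −μ/(2ε) = 6.058×10⁵ m = 605.77 km.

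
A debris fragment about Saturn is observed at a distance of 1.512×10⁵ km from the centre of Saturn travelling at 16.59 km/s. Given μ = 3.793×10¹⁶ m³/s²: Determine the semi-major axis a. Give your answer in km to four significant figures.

a ≈ 1.675×10⁵ km

r = 1.512×10⁸ m.
Vis-viva rearranged: 1/a = 2/r − v²/μ = 1.323×10⁻⁸ − 7.256×10⁻⁹ = 5.971×10⁻⁹ m⁻¹.
a = 1.675×10⁸ m = 1.6747×10⁵ km.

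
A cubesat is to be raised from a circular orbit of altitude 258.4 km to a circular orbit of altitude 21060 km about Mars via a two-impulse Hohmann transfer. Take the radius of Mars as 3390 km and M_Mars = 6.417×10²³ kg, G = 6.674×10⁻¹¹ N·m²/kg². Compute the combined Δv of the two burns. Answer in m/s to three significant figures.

μ = GM = 6.674×10⁻¹¹ × 6.417×10²³ = 4.283×10¹³ m³/s².
r₁ = 3390 + 258.4 = 3648.4 km = 3.6484×10⁶ m.
r₂ = 3390 + 21060 = 24450 km = 2.4450×10⁷ m.
Transfer ellipse a_t = (r₁ + r₂)/2 = 1.405×10⁷ m.
At r₁: circular v_c1 = √(μ/r₁) = 3426 m/s; transfer-periapsis v_p = √[μ(2/r₁ − 1/a_t)] = 4520 m/s.
Δv₁ = v_p − v_c1 = 1094 m/s.
At r₂: circular v_c2 = √(μ/r₂) = 1323 m/s; transfer-apoapsis v_a = √[μ(2/r₂ − 1/a_t)] = 674.4 m/s.
Δv₂ = v_c2 − v_a = 649.0 m/s.
Total Δv = Δv₁ + Δv₂ = 1743 m/s.

Δv_total ≈ 1740 m/s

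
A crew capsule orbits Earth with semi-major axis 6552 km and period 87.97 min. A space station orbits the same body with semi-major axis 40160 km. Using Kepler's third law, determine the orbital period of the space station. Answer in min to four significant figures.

Kepler's third law: T² ∝ a³, so T₂ = T₁ (a₂/a₁)^(3/2).
a₂/a₁ = 6.129, (a₂/a₁)^(3/2) = 15.18.
T₂ = 87.97 × 15.18 = 1335 min.

T₂ ≈ 1335 min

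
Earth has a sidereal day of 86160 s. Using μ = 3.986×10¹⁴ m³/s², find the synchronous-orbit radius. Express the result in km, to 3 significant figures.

r_sync ≈ 42200 km

A synchronous orbit has period T, so by Kepler's third law a = (μT²/4π²)^(1/3).
μT²/4π² = 3.986×10¹⁴ × (8.616×10⁴)² / 39.48 = 7.495×10²² m³.
a = 4.216×10⁷ m = 42163 km.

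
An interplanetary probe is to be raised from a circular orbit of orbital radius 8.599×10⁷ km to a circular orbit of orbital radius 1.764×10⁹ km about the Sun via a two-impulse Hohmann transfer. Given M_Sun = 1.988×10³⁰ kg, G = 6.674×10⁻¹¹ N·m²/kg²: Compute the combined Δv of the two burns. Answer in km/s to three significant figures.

μ = GM = 6.674×10⁻¹¹ × 1.988×10³⁰ = 1.327×10²⁰ m³/s².
r₁ = 8.599×10⁷ km = 8.599×10¹⁰ m.
r₂ = 1.764×10⁹ km = 1.764×10¹² m.
Transfer ellipse a_t = (r₁ + r₂)/2 = 9.250×10¹¹ m.
At r₁: circular v_c1 = √(μ/r₁) = 39280 m/s; transfer-perihelion v_p = √[μ(2/r₁ − 1/a_t)] = 54240 m/s.
Δv₁ = v_p − v_c1 = 14960 m/s.
At r₂: circular v_c2 = √(μ/r₂) = 8673 m/s; transfer-aphelion v_a = √[μ(2/r₂ − 1/a_t)] = 2644 m/s.
Δv₂ = v_c2 − v_a = 6028 m/s.
Total Δv = Δv₁ + Δv₂ = 20990 m/s = 20.99 km/s.

Δv_total ≈ 21.0 km/s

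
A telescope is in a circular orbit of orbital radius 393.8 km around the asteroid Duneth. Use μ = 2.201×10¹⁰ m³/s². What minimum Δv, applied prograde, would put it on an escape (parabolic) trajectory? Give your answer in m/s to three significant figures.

r = 393.8 km = 3.938×10⁵ m.
Circular speed v_c = √(μ/r) = 236.4 m/s.
Escape speed v_esc = √(2μ/r) = √2 × v_c = 334.3 m/s.
Δv = v_esc − v_c = 97.93 m/s.

Δv ≈ 97.9 m/s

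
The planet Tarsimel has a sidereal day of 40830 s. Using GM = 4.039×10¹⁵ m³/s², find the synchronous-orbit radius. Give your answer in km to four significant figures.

A synchronous orbit has period T, so by Kepler's third law a = (μT²/4π²)^(1/3).
μT²/4π² = 4.039×10¹⁵ × (4.083×10⁴)² / 39.48 = 1.706×10²³ m³.
a = 5.546×10⁷ m = 55457 km.

r_sync ≈ 55460 km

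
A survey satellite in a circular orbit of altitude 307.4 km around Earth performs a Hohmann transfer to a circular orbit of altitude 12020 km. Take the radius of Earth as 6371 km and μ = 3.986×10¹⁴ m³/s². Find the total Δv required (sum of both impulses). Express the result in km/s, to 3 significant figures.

r₁ = 6371 + 307.4 = 6678.4 km = 6.6784×10⁶ m.
r₂ = 6371 + 12020 = 18391 km = 1.8391×10⁷ m.
Transfer ellipse a_t = (r₁ + r₂)/2 = 1.253×10⁷ m.
At r₁: circular v_c1 = √(μ/r₁) = 7726 m/s; transfer-perigee v_p = √[μ(2/r₁ − 1/a_t)] = 9358 m/s.
Δv₁ = v_p − v_c1 = 1632 m/s.
At r₂: circular v_c2 = √(μ/r₂) = 4655 m/s; transfer-apogee v_a = √[μ(2/r₂ − 1/a_t)] = 3398 m/s.
Δv₂ = v_c2 − v_a = 1257 m/s.
Total Δv = Δv₁ + Δv₂ = 2890 m/s = 2.890 km/s.

Δv_total ≈ 2.89 km/s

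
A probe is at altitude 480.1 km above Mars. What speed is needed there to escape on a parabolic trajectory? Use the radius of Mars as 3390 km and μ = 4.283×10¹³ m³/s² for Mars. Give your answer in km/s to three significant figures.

v_esc ≈ 4.70 km/s

r = 3390 + 480.1 = 3870.1 km = 3.8701×10⁶ m.
Escape speed v_esc = √(2μ/r) = √(2 × 4.283×10¹³ / 3.870×10⁶) = √(2.213×10⁷) = 4705 m/s.
= 4.705 km/s.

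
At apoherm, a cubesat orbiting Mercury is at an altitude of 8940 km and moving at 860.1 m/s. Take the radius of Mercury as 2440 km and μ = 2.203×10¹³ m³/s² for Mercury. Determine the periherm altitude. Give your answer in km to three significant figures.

r_a = 2440 + 8940 = 11380 km = 1.138×10⁷ m.
Specific energy ε = v²/2 − μ/r = -1.566×10⁶ J/kg, so a = −μ/(2ε) = 7.034×10⁶ m.
The apsides satisfy r_p + r_a = 2a, so the periherm radius is 2a − r_a = 2.688×10⁶ m = 2688.0 km.
Periherm altitude = 2688.0 − 2440 = 247.99 km.

periherm altitude ≈ 248 km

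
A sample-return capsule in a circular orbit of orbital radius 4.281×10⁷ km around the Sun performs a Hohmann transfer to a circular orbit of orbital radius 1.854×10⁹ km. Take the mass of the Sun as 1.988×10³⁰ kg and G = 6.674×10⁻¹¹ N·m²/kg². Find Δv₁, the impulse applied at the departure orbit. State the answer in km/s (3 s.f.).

μ = GM = 6.674×10⁻¹¹ × 1.988×10³⁰ = 1.327×10²⁰ m³/s².
r₁ = 4.281×10⁷ km = 4.281×10¹⁰ m.
r₂ = 1.854×10⁹ km = 1.854×10¹² m.
Transfer ellipse a_t = (r₁ + r₂)/2 = 9.484×10¹¹ m.
At r₁: circular v_c1 = √(μ/r₁) = 55670 m/s; transfer-perihelion v_p = √[μ(2/r₁ − 1/a_t)] = 77840 m/s.
Δv₁ = v_p − v_c1 = 22170 m/s.
= 22.17 km/s.

Δv ≈ 22.2 km/s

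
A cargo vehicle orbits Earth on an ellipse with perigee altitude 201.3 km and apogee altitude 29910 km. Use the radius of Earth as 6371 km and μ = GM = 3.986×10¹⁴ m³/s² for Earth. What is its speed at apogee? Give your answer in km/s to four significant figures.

r_p = 6371 + 201.3 = 6572.3 km = 6.5723×10⁶ m.
r_a = 6371 + 29910 = 36281 km = 3.6281×10⁷ m.
Semi-major axis a = (r_p + r_a)/2 = 21427 km = 2.143×10⁷ m.
Vis-viva: v² = μ(2/r − 1/a) = 3.986×10¹⁴ × (5.513×10⁻⁸ − 4.667×10⁻⁸) = 3.370×10⁶ m²/s².
v = 1836 m/s = 1.836 km/s.

v ≈ 1.836 km/s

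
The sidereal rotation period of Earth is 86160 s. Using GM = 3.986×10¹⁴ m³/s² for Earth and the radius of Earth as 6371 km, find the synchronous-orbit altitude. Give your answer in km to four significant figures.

A synchronous orbit has period T, so by Kepler's third law a = (μT²/4π²)^(1/3).
μT²/4π² = 3.986×10¹⁴ × (8.616×10⁴)² / 39.48 = 7.495×10²² m³.
a = 4.216×10⁷ m = 42163 km.
Altitude h = a − R = 42163 − 6371 = 35792 km.

h_sync ≈ 35790 km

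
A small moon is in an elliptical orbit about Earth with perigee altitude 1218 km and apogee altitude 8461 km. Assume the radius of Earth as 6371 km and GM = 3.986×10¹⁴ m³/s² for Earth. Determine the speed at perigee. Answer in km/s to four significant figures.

v ≈ 8.336 km/s

r_p = 6371 + 1218 = 7589.0 km = 7.5890×10⁶ m.
r_a = 6371 + 8461 = 14832 km = 1.4832×10⁷ m.
Semi-major axis a = (r_p + r_a)/2 = 11210 km = 1.121×10⁷ m.
Vis-viva: v² = μ(2/r − 1/a) = 3.986×10¹⁴ × (2.635×10⁻⁷ − 8.920×10⁻⁸) = 6.949×10⁷ m²/s².
v = 8336 m/s = 8.336 km/s.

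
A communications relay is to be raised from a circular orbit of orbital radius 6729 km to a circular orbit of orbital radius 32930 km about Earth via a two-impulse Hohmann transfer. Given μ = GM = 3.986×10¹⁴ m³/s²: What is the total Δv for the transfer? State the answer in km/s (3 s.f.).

r₁ = 6729 km = 6.729×10⁶ m.
r₂ = 32930 km = 3.293×10⁷ m.
Transfer ellipse a_t = (r₁ + r₂)/2 = 1.983×10⁷ m.
At r₁: circular v_c1 = √(μ/r₁) = 7697 m/s; transfer-perigee v_p = √[μ(2/r₁ − 1/a_t)] = 9918 m/s.
Δv₁ = v_p − v_c1 = 2222 m/s.
At r₂: circular v_c2 = √(μ/r₂) = 3479 m/s; transfer-apogee v_a = √[μ(2/r₂ − 1/a_t)] = 2027 m/s.
Δv₂ = v_c2 − v_a = 1452 m/s.
Total Δv = Δv₁ + Δv₂ = 3674 m/s = 3.674 km/s.

Δv_total ≈ 3.67 km/s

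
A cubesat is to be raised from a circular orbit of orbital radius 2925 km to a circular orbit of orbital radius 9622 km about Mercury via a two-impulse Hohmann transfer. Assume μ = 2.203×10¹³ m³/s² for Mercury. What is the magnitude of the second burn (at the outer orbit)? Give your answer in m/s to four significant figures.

Δv ≈ 479.9 m/s

r₁ = 2925 km = 2.925×10⁶ m.
r₂ = 9622 km = 9.622×10⁶ m.
Transfer ellipse a_t = (r₁ + r₂)/2 = 6.274×10⁶ m.
At r₁: circular v_c1 = √(μ/r₁) = 2744 m/s; transfer-periherm v_p = √[μ(2/r₁ − 1/a_t)] = 3399 m/s.
At r₂: circular v_c2 = √(μ/r₂) = 1513 m/s; transfer-apoherm v_a = √[μ(2/r₂ − 1/a_t)] = 1033 m/s.
Δv₂ = v_c2 − v_a = 479.9 m/s.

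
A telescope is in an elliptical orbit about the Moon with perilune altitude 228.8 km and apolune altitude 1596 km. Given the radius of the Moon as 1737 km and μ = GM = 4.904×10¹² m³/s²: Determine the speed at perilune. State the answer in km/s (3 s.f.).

v ≈ 1.77 km/s

r_p = 1737 + 228.8 = 1965.8 km = 1.9658×10⁶ m.
r_a = 1737 + 1596 = 3333.0 km = 3.3330×10⁶ m.
Semi-major axis a = (r_p + r_a)/2 = 2649.4 km = 2.649×10⁶ m.
Vis-viva: v² = μ(2/r − 1/a) = 4.904×10¹² × (1.017×10⁻⁶ − 3.774×10⁻⁷) = 3.138×10⁶ m²/s².
v = 1772 m/s = 1.772 km/s.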